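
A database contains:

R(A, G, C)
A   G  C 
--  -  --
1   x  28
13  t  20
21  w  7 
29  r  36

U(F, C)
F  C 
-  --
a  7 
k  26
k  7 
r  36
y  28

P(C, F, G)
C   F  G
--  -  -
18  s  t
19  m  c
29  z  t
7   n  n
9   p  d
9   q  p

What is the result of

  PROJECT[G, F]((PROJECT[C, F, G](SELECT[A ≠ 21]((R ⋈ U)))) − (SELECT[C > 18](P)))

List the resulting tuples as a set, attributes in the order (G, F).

{(r, r), (x, y)}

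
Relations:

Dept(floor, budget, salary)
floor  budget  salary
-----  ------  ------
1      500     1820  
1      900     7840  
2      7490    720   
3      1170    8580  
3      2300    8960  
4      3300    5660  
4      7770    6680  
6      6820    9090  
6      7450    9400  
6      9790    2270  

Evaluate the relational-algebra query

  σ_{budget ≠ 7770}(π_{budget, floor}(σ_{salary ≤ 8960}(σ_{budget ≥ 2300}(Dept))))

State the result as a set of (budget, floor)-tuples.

σ[budget ≥ 2300]: keep tuples satisfying budget ≥ 2300 → {(2, 7490, 720), (3, 2300, 8960), (4, 3300, 5660), (4, 7770, 6680), (6, 6820, 9090), (6, 7450, 9400), (6, 9790, 2270)}
σ[salary ≤ 8960]: keep tuples satisfying salary ≤ 8960 → {(2, 7490, 720), (3, 2300, 8960), (4, 3300, 5660), (4, 7770, 6680), (6, 9790, 2270)}
π[budget, floor]: project onto (budget, floor) → {(2300, 3), (3300, 4), (7490, 2), (7770, 4), (9790, 6)}
σ[budget ≠ 7770]: keep tuples satisfying budget ≠ 7770 → {(2300, 3), (3300, 4), (7490, 2), (9790, 6)}

{(2300, 3), (3300, 4), (7490, 2), (9790, 6)}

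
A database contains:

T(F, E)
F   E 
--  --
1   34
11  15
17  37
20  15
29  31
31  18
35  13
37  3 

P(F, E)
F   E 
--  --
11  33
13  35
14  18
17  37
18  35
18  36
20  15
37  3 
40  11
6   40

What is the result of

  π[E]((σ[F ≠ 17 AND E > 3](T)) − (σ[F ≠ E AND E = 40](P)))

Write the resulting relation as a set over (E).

Selection F ≠ 17 AND E > 3: {(1, 34), (11, 15), (20, 15), (29, 31), (31, 18), (35, 13)}
Selection F ≠ E AND E = 40: {(6, 40)}
Set difference of the two operands is {(1, 34), (11, 15), (20, 15), (29, 31), (31, 18), (35, 13)}.
π_{E} gives {13, 15, 18, 31, 34} (1 duplicate(s) eliminated).

{13, 15, 18, 31, 34}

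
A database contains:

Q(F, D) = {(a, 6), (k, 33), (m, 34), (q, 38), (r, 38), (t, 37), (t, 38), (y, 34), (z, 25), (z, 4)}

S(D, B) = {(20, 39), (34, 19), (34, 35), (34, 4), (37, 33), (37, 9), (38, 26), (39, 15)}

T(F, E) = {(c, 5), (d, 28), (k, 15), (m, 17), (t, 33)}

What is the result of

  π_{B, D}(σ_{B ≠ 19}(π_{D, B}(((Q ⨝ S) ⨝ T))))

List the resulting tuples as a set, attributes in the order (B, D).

{(26, 38), (33, 37), (35, 34), (4, 34), (9, 37)}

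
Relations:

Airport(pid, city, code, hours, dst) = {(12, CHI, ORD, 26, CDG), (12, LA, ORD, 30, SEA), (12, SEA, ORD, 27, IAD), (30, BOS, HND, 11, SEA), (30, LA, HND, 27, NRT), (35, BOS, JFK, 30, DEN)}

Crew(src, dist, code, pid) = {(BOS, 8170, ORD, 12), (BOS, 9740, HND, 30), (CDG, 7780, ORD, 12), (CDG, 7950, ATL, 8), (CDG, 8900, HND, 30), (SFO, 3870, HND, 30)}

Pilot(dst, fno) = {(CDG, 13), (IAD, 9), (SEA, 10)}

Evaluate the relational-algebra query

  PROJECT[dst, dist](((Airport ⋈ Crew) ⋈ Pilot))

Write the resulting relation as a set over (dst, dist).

{(CDG, 7780), (CDG, 8170), (IAD, 7780), (IAD, 8170), (SEA, 3870), (SEA, 7780), (SEA, 8170), (SEA, 8900), (SEA, 9740)}

Natural join on pid, code: {(12, CHI, ORD, 26, CDG, BOS, 8170), (12, CHI, ORD, 26, CDG, CDG, 7780), (12, LA, ORD, 30, SEA, BOS, 8170), (12, LA, ORD, 30, SEA, CDG, 7780), (12, SEA, ORD, 27, IAD, BOS, 8170), (12, SEA, ORD, 27, IAD, CDG, 7780), (30, BOS, HND, 11, SEA, BOS, 9740), (30, BOS, HND, 11, SEA, CDG, 8900), (30, BOS, HND, 11, SEA, SFO, 3870), (30, LA, HND, 27, NRT, BOS, 9740), (30, LA, HND, 27, NRT, CDG, 8900), (30, LA, HND, 27, NRT, SFO, 3870)}
Natural join on dst: {(12, CHI, ORD, 26, CDG, BOS, 8170, 13), (12, CHI, ORD, 26, CDG, CDG, 7780, 13), (12, LA, ORD, 30, SEA, BOS, 8170, 10), (12, LA, ORD, 30, SEA, CDG, 7780, 10), (12, SEA, ORD, 27, IAD, BOS, 8170, 9), (12, SEA, ORD, 27, IAD, CDG, 7780, 9), (30, BOS, HND, 11, SEA, BOS, 9740, 10), (30, BOS, HND, 11, SEA, CDG, 8900, 10), (30, BOS, HND, 11, SEA, SFO, 3870, 10)}
π_{dst, dist} gives {(CDG, 7780), (CDG, 8170), (IAD, 7780), (IAD, 8170), (SEA, 3870), (SEA, 7780), (SEA, 8170), (SEA, 8900), (SEA, 9740)}.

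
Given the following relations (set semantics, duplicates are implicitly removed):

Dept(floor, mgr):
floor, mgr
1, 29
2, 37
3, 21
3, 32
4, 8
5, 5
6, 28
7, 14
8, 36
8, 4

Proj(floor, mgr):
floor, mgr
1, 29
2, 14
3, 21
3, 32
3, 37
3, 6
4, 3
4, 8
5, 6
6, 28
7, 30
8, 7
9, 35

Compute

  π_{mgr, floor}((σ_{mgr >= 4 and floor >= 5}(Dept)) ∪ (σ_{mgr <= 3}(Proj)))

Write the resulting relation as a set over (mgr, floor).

Selection mgr >= 4 and floor >= 5: {(5, 5), (6, 28), (7, 14), (8, 36), (8, 4)}
Selection mgr <= 3: {(4, 3)}
Taking the union: {(4, 3), (5, 5), (6, 28), (7, 14), (8, 36), (8, 4)}
π[mgr, floor]: project onto (mgr, floor) → {(14, 7), (28, 6), (3, 4), (36, 8), (4, 8), (5, 5)}

{(14, 7), (28, 6), (3, 4), (36, 8), (4, 8), (5, 5)}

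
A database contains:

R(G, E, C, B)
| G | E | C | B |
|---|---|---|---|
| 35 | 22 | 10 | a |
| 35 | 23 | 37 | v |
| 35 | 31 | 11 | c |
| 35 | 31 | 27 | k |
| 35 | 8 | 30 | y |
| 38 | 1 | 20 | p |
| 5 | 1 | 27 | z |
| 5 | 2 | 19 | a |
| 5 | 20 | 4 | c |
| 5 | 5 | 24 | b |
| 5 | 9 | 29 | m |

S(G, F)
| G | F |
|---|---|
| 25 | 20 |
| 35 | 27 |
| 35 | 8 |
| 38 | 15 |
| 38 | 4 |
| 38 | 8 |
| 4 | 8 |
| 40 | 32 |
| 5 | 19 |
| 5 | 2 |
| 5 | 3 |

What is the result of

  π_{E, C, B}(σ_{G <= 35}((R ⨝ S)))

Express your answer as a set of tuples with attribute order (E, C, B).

Natural join on G: {(35, 22, 10, a, 27), (35, 22, 10, a, 8), (35, 23, 37, v, 27), (35, 23, 37, v, 8), (35, 31, 11, c, 27), (35, 31, 11, c, 8), (35, 31, 27, k, 27), (35, 31, 27, k, 8), (35, 8, 30, y, 27), (35, 8, 30, y, 8), (38, 1, 20, p, 15), (38, 1, 20, p, 4), (38, 1, 20, p, 8), (5, 1, 27, z, 19), (5, 1, 27, z, 2), (5, 1, 27, z, 3), (5, 2, 19, a, 19), (5, 2, 19, a, 2), (5, 2, 19, a, 3), (5, 20, 4, c, 19), (5, 20, 4, c, 2), (5, 20, 4, c, 3), (5, 5, 24, b, 19), (5, 5, 24, b, 2), (5, 5, 24, b, 3), (5, 9, 29, m, 19), (5, 9, 29, m, 2), (5, 9, 29, m, 3)}
σ[G <= 35]: keep tuples satisfying G <= 35 → {(35, 22, 10, a, 27), (35, 22, 10, a, 8), (35, 23, 37, v, 27), (35, 23, 37, v, 8), (35, 31, 11, c, 27), (35, 31, 11, c, 8), (35, 31, 27, k, 27), (35, 31, 27, k, 8), (35, 8, 30, y, 27), (35, 8, 30, y, 8), (5, 1, 27, z, 19), (5, 1, 27, z, 2), (5, 1, 27, z, 3), (5, 2, 19, a, 19), (5, 2, 19, a, 2), (5, 2, 19, a, 3), (5, 20, 4, c, 19), (5, 20, 4, c, 2), (5, 20, 4, c, 3), (5, 5, 24, b, 19), (5, 5, 24, b, 2), (5, 5, 24, b, 3), (5, 9, 29, m, 19), (5, 9, 29, m, 2), (5, 9, 29, m, 3)}
π[E, C, B]: project onto (E, C, B) (15 duplicate(s) eliminated) → {(1, 27, z), (2, 19, a), (20, 4, c), (22, 10, a), (23, 37, v), (31, 11, c), (31, 27, k), (5, 24, b), (8, 30, y), (9, 29, m)}

{(1, 27, z), (2, 19, a), (20, 4, c), (22, 10, a), (23, 37, v), (31, 11, c), (31, 27, k), (5, 24, b), (8, 30, y), (9, 29, m)}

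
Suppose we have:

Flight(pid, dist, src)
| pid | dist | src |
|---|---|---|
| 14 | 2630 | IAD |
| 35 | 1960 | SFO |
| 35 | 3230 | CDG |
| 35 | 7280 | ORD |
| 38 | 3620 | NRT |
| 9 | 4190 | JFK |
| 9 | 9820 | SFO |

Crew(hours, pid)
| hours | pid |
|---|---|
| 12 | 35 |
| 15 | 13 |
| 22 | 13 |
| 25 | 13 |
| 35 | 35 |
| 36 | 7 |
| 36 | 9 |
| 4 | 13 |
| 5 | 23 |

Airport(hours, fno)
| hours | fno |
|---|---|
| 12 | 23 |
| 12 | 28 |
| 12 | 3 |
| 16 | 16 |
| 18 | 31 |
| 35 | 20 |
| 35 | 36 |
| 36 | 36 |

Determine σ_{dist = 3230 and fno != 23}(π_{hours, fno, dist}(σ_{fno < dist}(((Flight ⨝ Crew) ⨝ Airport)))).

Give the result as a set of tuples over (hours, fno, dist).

Natural join on pid: {(35, 1960, SFO, 12), (35, 1960, SFO, 35), (35, 3230, CDG, 12), (35, 3230, CDG, 35), (35, 7280, ORD, 12), (35, 7280, ORD, 35), (9, 4190, JFK, 36), (9, 9820, SFO, 36)}
Natural join on hours: {(35, 1960, SFO, 12, 23), (35, 1960, SFO, 12, 28), (35, 1960, SFO, 12, 3), (35, 1960, SFO, 35, 20), (35, 1960, SFO, 35, 36), (35, 3230, CDG, 12, 23), (35, 3230, CDG, 12, 28), (35, 3230, CDG, 12, 3), (35, 3230, CDG, 35, 20), (35, 3230, CDG, 35, 36), (35, 7280, ORD, 12, 23), (35, 7280, ORD, 12, 28), (35, 7280, ORD, 12, 3), (35, 7280, ORD, 35, 20), (35, 7280, ORD, 35, 36), (9, 4190, JFK, 36, 36), (9, 9820, SFO, 36, 36)}
Apply σ_{fno < dist}; surviving tuples: {(35, 1960, SFO, 12, 23), (35, 1960, SFO, 12, 28), (35, 1960, SFO, 12, 3), (35, 1960, SFO, 35, 20), (35, 1960, SFO, 35, 36), (35, 3230, CDG, 12, 23), (35, 3230, CDG, 12, 28), (35, 3230, CDG, 12, 3), (35, 3230, CDG, 35, 20), (35, 3230, CDG, 35, 36), (35, 7280, ORD, 12, 23), (35, 7280, ORD, 12, 28), (35, 7280, ORD, 12, 3), (35, 7280, ORD, 35, 20), (35, 7280, ORD, 35, 36), (9, 4190, JFK, 36, 36), (9, 9820, SFO, 36, 36)}
Projecting to hours, fno, dist: {(12, 23, 1960), (12, 23, 3230), (12, 23, 7280), (12, 28, 1960), (12, 28, 3230), (12, 28, 7280), (12, 3, 1960), (12, 3, 3230), (12, 3, 7280), (35, 20, 1960), (35, 20, 3230), (35, 20, 7280), (35, 36, 1960), (35, 36, 3230), (35, 36, 7280), (36, 36, 4190), (36, 36, 9820)}
Apply σ_{dist = 3230 and fno != 23}; surviving tuples: {(12, 28, 3230), (12, 3, 3230), (35, 20, 3230), (35, 36, 3230)}

{(12, 28, 3230), (12, 3, 3230), (35, 20, 3230), (35, 36, 3230)}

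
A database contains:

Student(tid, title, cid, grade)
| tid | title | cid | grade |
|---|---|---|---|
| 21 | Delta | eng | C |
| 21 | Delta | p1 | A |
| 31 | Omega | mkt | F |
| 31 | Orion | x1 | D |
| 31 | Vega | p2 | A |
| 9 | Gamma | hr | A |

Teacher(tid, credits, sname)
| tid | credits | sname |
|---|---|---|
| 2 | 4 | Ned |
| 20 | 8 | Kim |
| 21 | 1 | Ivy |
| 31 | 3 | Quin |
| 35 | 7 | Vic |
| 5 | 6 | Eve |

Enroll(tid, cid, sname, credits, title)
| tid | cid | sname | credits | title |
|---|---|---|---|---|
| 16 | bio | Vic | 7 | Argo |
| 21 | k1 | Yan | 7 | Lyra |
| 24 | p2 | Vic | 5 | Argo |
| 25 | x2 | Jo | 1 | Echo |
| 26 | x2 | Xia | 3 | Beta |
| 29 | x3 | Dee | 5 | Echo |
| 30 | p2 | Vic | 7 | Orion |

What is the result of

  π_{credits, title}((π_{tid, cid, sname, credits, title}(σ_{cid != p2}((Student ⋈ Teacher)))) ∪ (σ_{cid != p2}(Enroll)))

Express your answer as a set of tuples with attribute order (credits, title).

{(1, Delta), (1, Echo), (3, Beta), (3, Omega), (3, Orion), (5, Echo), (7, Argo), (7, Lyra)}

Natural join on tid: {(21, Delta, eng, C, 1, Ivy), (21, Delta, p1, A, 1, Ivy), (31, Omega, mkt, F, 3, Quin), (31, Orion, x1, D, 3, Quin), (31, Vega, p2, A, 3, Quin)}
Filtering on cid != p2 leaves {(21, Delta, eng, C, 1, Ivy), (21, Delta, p1, A, 1, Ivy), (31, Omega, mkt, F, 3, Quin), (31, Orion, x1, D, 3, Quin)}.
π[tid, cid, sname, credits, title]: project onto (tid, cid, sname, credits, title) → {(21, eng, Ivy, 1, Delta), (21, p1, Ivy, 1, Delta), (31, mkt, Quin, 3, Omega), (31, x1, Quin, 3, Orion)}
Filtering on cid != p2 leaves {(16, bio, Vic, 7, Argo), (21, k1, Yan, 7, Lyra), (25, x2, Jo, 1, Echo), (26, x2, Xia, 3, Beta), (29, x3, Dee, 5, Echo)}.
Union: {(21, eng, Ivy, 1, Delta), (21, p1, Ivy, 1, Delta), (31, mkt, Quin, 3, Omega), (31, x1, Quin, 3, Orion)} with {(16, bio, Vic, 7, Argo), (21, k1, Yan, 7, Lyra), (25, x2, Jo, 1, Echo), (26, x2, Xia, 3, Beta), (29, x3, Dee, 5, Echo)} → {(16, bio, Vic, 7, Argo), (21, eng, Ivy, 1, Delta), (21, k1, Yan, 7, Lyra), (21, p1, Ivy, 1, Delta), (25, x2, Jo, 1, Echo), (26, x2, Xia, 3, Beta), (29, x3, Dee, 5, Echo), (31, mkt, Quin, 3, Omega), (31, x1, Quin, 3, Orion)}
π[credits, title]: project onto (credits, title) (1 duplicate(s) eliminated) → {(1, Delta), (1, Echo), (3, Beta), (3, Omega), (3, Orion), (5, Echo), (7, Argo), (7, Lyra)}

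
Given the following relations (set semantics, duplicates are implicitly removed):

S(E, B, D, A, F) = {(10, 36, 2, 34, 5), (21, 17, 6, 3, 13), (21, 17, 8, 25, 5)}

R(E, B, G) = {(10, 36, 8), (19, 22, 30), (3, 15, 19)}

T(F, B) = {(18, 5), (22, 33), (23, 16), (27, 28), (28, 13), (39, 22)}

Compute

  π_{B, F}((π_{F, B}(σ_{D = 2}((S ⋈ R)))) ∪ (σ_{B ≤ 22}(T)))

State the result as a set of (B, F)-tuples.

{(13, 28), (16, 23), (22, 39), (36, 5), (5, 18)}

Joining S and R on E, B yields {(10, 36, 2, 34, 5, 8)}.
Filtering on D = 2 leaves {(10, 36, 2, 34, 5, 8)}.
π_{F, B} gives {(5, 36)}.
Filtering on B ≤ 22 leaves {(18, 5), (23, 16), (28, 13), (39, 22)}.
Union: {(5, 36)} with {(18, 5), (23, 16), (28, 13), (39, 22)} → {(18, 5), (23, 16), (28, 13), (39, 22), (5, 36)}
π_{B, F} gives {(13, 28), (16, 23), (22, 39), (36, 5), (5, 18)}.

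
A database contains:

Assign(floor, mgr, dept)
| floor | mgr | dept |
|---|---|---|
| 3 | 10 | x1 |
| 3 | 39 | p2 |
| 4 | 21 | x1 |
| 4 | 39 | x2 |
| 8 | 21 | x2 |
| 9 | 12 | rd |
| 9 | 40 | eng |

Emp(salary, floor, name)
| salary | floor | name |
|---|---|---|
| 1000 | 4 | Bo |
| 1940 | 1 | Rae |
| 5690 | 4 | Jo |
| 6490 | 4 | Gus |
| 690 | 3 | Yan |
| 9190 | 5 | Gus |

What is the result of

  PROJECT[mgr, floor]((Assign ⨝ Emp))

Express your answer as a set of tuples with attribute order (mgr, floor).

{(10, 3), (21, 4), (39, 3), (39, 4)}

Natural join on floor: {(3, 10, x1, 690, Yan), (3, 39, p2, 690, Yan), (4, 21, x1, 1000, Bo), (4, 21, x1, 5690, Jo), (4, 21, x1, 6490, Gus), (4, 39, x2, 1000, Bo), (4, 39, x2, 5690, Jo), (4, 39, x2, 6490, Gus)}
Keep only column(s) mgr, floor (4 duplicate(s) eliminated): {(10, 3), (21, 4), (39, 3), (39, 4)}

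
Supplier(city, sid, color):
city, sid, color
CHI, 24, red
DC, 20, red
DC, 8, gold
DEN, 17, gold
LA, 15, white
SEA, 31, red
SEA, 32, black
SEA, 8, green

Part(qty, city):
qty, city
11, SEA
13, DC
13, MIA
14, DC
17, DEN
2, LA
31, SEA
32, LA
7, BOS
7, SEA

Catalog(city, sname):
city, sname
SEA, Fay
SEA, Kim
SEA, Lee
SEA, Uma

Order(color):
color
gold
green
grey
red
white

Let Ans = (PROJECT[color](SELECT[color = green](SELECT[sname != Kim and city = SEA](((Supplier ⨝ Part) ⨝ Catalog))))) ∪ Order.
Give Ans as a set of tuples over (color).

Joining Supplier and Part on city yields {(DC, 20, red, 13), (DC, 20, red, 14), (DC, 8, gold, 13), (DC, 8, gold, 14), (DEN, 17, gold, 17), (LA, 15, white, 2), (LA, 15, white, 32), (SEA, 31, red, 11), (SEA, 31, red, 31), (SEA, 31, red, 7), (SEA, 32, black, 11), (SEA, 32, black, 31), (SEA, 32, black, 7), (SEA, 8, green, 11), (SEA, 8, green, 31), (SEA, 8, green, 7)}.
Joining (Supplier ⨝ Part) and Catalog on city yields {(SEA, 31, red, 11, Fay), (SEA, 31, red, 11, Kim), (SEA, 31, red, 11, Lee), (SEA, 31, red, 11, Uma), (SEA, 31, red, 31, Fay), (SEA, 31, red, 31, Kim), (SEA, 31, red, 31, Lee), (SEA, 31, red, 31, Uma), (SEA, 31, red, 7, Fay), (SEA, 31, red, 7, Kim), (SEA, 31, red, 7, Lee), (SEA, 31, red, 7, Uma), (SEA, 32, black, 11, Fay), (SEA, 32, black, 11, Kim), (SEA, 32, black, 11, Lee), (SEA, 32, black, 11, Uma), (SEA, 32, black, 31, Fay), (SEA, 32, black, 31, Kim), (SEA, 32, black, 31, Lee), (SEA, 32, black, 31, Uma), (SEA, 32, black, 7, Fay), (SEA, 32, black, 7, Kim), (SEA, 32, black, 7, Lee), (SEA, 32, black, 7, Uma), (SEA, 8, green, 11, Fay), (SEA, 8, green, 11, Kim), (SEA, 8, green, 11, Lee), (SEA, 8, green, 11, Uma), (SEA, 8, green, 31, Fay), (SEA, 8, green, 31, Kim), (SEA, 8, green, 31, Lee), (SEA, 8, green, 31, Uma), (SEA, 8, green, 7, Fay), (SEA, 8, green, 7, Kim), (SEA, 8, green, 7, Lee), (SEA, 8, green, 7, Uma)}.
Apply σ_{sname != Kim and city = SEA}; surviving tuples: {(SEA, 31, red, 11, Fay), (SEA, 31, red, 11, Lee), (SEA, 31, red, 11, Uma), (SEA, 31, red, 31, Fay), (SEA, 31, red, 31, Lee), (SEA, 31, red, 31, Uma), (SEA, 31, red, 7, Fay), (SEA, 31, red, 7, Lee), (SEA, 31, red, 7, Uma), (SEA, 32, black, 11, Fay), (SEA, 32, black, 11, Lee), (SEA, 32, black, 11, Uma), (SEA, 32, black, 31, Fay), (SEA, 32, black, 31, Lee), (SEA, 32, black, 31, Uma), (SEA, 32, black, 7, Fay), (SEA, 32, black, 7, Lee), (SEA, 32, black, 7, Uma), (SEA, 8, green, 11, Fay), (SEA, 8, green, 11, Lee), (SEA, 8, green, 11, Uma), (SEA, 8, green, 31, Fay), (SEA, 8, green, 31, Lee), (SEA, 8, green, 31, Uma), (SEA, 8, green, 7, Fay), (SEA, 8, green, 7, Lee), (SEA, 8, green, 7, Uma)}
Apply σ_{color = green}; surviving tuples: {(SEA, 8, green, 11, Fay), (SEA, 8, green, 11, Lee), (SEA, 8, green, 11, Uma), (SEA, 8, green, 31, Fay), (SEA, 8, green, 31, Lee), (SEA, 8, green, 31, Uma), (SEA, 8, green, 7, Fay), (SEA, 8, green, 7, Lee), (SEA, 8, green, 7, Uma)}
Projecting to color (8 duplicate(s) eliminated): {green}
Set union of the two operands is {gold, green, grey, red, white}.

{gold, green, grey, red, white}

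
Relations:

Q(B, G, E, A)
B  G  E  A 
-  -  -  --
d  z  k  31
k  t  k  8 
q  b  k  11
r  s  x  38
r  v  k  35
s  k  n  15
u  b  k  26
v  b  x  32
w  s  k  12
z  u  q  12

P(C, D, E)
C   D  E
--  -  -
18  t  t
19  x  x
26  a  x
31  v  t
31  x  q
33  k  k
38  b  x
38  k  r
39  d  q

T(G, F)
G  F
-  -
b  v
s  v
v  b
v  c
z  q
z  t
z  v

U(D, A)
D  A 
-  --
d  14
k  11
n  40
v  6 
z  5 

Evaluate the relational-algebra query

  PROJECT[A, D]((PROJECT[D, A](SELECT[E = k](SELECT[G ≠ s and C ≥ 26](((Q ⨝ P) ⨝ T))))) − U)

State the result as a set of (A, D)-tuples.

{(26, k), (31, k), (35, k)}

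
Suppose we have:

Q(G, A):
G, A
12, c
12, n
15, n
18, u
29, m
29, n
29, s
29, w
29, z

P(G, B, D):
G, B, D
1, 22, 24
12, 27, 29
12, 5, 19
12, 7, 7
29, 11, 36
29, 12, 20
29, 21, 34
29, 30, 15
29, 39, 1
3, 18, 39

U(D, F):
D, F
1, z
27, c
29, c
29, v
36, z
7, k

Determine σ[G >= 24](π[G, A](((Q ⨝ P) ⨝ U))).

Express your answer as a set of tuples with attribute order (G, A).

Joining Q and P on G yields {(12, c, 27, 29), (12, c, 5, 19), (12, c, 7, 7), (12, n, 27, 29), (12, n, 5, 19), (12, n, 7, 7), (29, m, 11, 36), (29, m, 12, 20), (29, m, 21, 34), (29, m, 30, 15), (29, m, 39, 1), (29, n, 11, 36), (29, n, 12, 20), (29, n, 21, 34), (29, n, 30, 15), (29, n, 39, 1), (29, s, 11, 36), (29, s, 12, 20), (29, s, 21, 34), (29, s, 30, 15), (29, s, 39, 1), (29, w, 11, 36), (29, w, 12, 20), (29, w, 21, 34), (29, w, 30, 15), (29, w, 39, 1), (29, z, 11, 36), (29, z, 12, 20), (29, z, 21, 34), (29, z, 30, 15), (29, z, 39, 1)}.
Joining (Q ⨝ P) and U on D yields {(12, c, 27, 29, c), (12, c, 27, 29, v), (12, c, 7, 7, k), (12, n, 27, 29, c), (12, n, 27, 29, v), (12, n, 7, 7, k), (29, m, 11, 36, z), (29, m, 39, 1, z), (29, n, 11, 36, z), (29, n, 39, 1, z), (29, s, 11, 36, z), (29, s, 39, 1, z), (29, w, 11, 36, z), (29, w, 39, 1, z), (29, z, 11, 36, z), (29, z, 39, 1, z)}.
Projecting to G, A (9 duplicate(s) eliminated): {(12, c), (12, n), (29, m), (29, n), (29, s), (29, w), (29, z)}
Selection G >= 24: {(29, m), (29, n), (29, s), (29, w), (29, z)}

{(29, m), (29, n), (29, s), (29, w), (29, z)}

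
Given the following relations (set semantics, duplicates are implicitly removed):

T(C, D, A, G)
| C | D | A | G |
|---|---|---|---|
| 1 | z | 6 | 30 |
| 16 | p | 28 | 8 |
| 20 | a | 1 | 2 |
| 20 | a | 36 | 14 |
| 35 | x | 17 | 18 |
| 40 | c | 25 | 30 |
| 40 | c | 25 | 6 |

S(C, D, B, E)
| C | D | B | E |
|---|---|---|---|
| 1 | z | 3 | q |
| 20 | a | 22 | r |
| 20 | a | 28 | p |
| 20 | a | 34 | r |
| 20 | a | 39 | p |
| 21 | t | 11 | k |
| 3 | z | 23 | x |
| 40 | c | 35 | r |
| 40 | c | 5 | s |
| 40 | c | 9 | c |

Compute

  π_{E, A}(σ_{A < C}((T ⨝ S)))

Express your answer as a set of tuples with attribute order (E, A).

{(c, 25), (p, 1), (r, 1), (r, 25), (s, 25)}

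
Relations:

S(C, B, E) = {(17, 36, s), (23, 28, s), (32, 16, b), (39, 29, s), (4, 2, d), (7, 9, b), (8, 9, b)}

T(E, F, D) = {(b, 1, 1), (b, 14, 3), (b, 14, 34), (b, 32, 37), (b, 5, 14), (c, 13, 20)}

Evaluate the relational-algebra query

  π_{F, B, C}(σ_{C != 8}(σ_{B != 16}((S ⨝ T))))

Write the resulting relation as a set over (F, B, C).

Joining S and T on E yields {(32, 16, b, 1, 1), (32, 16, b, 14, 3), (32, 16, b, 14, 34), (32, 16, b, 32, 37), (32, 16, b, 5, 14), (7, 9, b, 1, 1), (7, 9, b, 14, 3), (7, 9, b, 14, 34), (7, 9, b, 32, 37), (7, 9, b, 5, 14), (8, 9, b, 1, 1), (8, 9, b, 14, 3), (8, 9, b, 14, 34), (8, 9, b, 32, 37), (8, 9, b, 5, 14)}.
Filtering on B != 16 leaves {(7, 9, b, 1, 1), (7, 9, b, 14, 3), (7, 9, b, 14, 34), (7, 9, b, 32, 37), (7, 9, b, 5, 14), (8, 9, b, 1, 1), (8, 9, b, 14, 3), (8, 9, b, 14, 34), (8, 9, b, 32, 37), (8, 9, b, 5, 14)}.
Filtering on C != 8 leaves {(7, 9, b, 1, 1), (7, 9, b, 14, 3), (7, 9, b, 14, 34), (7, 9, b, 32, 37), (7, 9, b, 5, 14)}.
Keep only column(s) F, B, C (1 duplicate(s) eliminated): {(1, 9, 7), (14, 9, 7), (32, 9, 7), (5, 9, 7)}

{(1, 9, 7), (14, 9, 7), (32, 9, 7), (5, 9, 7)}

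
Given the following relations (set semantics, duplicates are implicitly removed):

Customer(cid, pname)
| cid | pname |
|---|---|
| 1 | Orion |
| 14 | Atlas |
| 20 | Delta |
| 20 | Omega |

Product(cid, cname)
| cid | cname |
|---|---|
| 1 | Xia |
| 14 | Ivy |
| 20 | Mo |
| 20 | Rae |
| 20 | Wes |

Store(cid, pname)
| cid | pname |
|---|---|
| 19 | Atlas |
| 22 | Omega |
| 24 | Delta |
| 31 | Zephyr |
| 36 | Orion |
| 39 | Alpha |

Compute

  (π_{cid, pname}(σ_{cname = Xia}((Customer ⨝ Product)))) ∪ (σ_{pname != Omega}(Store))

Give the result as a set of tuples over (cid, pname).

Customer ⋈ Product (natural join on cid): {(1, Orion, Xia), (14, Atlas, Ivy), (20, Delta, Mo), (20, Delta, Rae), (20, Delta, Wes), (20, Omega, Mo), (20, Omega, Rae), (20, Omega, Wes)}
Apply σ_{cname = Xia}; surviving tuples: {(1, Orion, Xia)}
Keep only column(s) cid, pname: {(1, Orion)}
Apply σ_{pname != Omega}; surviving tuples: {(19, Atlas), (24, Delta), (31, Zephyr), (36, Orion), (39, Alpha)}
Set union of the two operands is {(1, Orion), (19, Atlas), (24, Delta), (31, Zephyr), (36, Orion), (39, Alpha)}.

{(1, Orion), (19, Atlas), (24, Delta), (31, Zephyr), (36, Orion), (39, Alpha)}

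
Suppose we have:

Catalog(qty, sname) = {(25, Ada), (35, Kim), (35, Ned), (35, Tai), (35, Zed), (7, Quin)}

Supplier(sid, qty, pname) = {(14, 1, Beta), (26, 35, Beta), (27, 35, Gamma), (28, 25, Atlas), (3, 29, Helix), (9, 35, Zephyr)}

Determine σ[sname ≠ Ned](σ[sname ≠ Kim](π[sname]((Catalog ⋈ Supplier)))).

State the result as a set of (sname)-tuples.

Natural join on qty: {(25, Ada, 28, Atlas), (35, Kim, 26, Beta), (35, Kim, 27, Gamma), (35, Kim, 9, Zephyr), (35, Ned, 26, Beta), (35, Ned, 27, Gamma), (35, Ned, 9, Zephyr), (35, Tai, 26, Beta), (35, Tai, 27, Gamma), (35, Tai, 9, Zephyr), (35, Zed, 26, Beta), (35, Zed, 27, Gamma), (35, Zed, 9, Zephyr)}
Keep only column(s) sname (8 duplicate(s) eliminated): {Ada, Kim, Ned, Tai, Zed}
Selection sname ≠ Kim: {Ada, Ned, Tai, Zed}
Selection sname ≠ Ned: {Ada, Tai, Zed}

{Ada, Tai, Zed}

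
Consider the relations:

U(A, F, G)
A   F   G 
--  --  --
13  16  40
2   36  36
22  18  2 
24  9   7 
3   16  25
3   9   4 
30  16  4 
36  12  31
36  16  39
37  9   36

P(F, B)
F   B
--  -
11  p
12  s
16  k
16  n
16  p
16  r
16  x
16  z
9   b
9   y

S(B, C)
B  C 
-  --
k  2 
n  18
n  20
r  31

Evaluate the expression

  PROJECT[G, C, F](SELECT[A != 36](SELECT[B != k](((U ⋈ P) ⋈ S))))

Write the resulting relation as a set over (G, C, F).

Natural join on F: {(13, 16, 40, k), (13, 16, 40, n), (13, 16, 40, p), (13, 16, 40, r), (13, 16, 40, x), (13, 16, 40, z), (24, 9, 7, b), (24, 9, 7, y), (3, 16, 25, k), (3, 16, 25, n), (3, 16, 25, p), (3, 16, 25, r), (3, 16, 25, x), (3, 16, 25, z), (3, 9, 4, b), (3, 9, 4, y), (30, 16, 4, k), (30, 16, 4, n), (30, 16, 4, p), (30, 16, 4, r), (30, 16, 4, x), (30, 16, 4, z), (36, 12, 31, s), (36, 16, 39, k), (36, 16, 39, n), (36, 16, 39, p), (36, 16, 39, r), (36, 16, 39, x), (36, 16, 39, z), (37, 9, 36, b), (37, 9, 36, y)}
Natural join on B: {(13, 16, 40, k, 2), (13, 16, 40, n, 18), (13, 16, 40, n, 20), (13, 16, 40, r, 31), (3, 16, 25, k, 2), (3, 16, 25, n, 18), (3, 16, 25, n, 20), (3, 16, 25, r, 31), (30, 16, 4, k, 2), (30, 16, 4, n, 18), (30, 16, 4, n, 20), (30, 16, 4, r, 31), (36, 16, 39, k, 2), (36, 16, 39, n, 18), (36, 16, 39, n, 20), (36, 16, 39, r, 31)}
Filtering on B != k leaves {(13, 16, 40, n, 18), (13, 16, 40, n, 20), (13, 16, 40, r, 31), (3, 16, 25, n, 18), (3, 16, 25, n, 20), (3, 16, 25, r, 31), (30, 16, 4, n, 18), (30, 16, 4, n, 20), (30, 16, 4, r, 31), (36, 16, 39, n, 18), (36, 16, 39, n, 20), (36, 16, 39, r, 31)}.
Filtering on A != 36 leaves {(13, 16, 40, n, 18), (13, 16, 40, n, 20), (13, 16, 40, r, 31), (3, 16, 25, n, 18), (3, 16, 25, n, 20), (3, 16, 25, r, 31), (30, 16, 4, n, 18), (30, 16, 4, n, 20), (30, 16, 4, r, 31)}.
π_{G, C, F} gives {(25, 18, 16), (25, 20, 16), (25, 31, 16), (4, 18, 16), (4, 20, 16), (4, 31, 16), (40, 18, 16), (40, 20, 16), (40, 31, 16)}.

{(25, 18, 16), (25, 20, 16), (25, 31, 16), (4, 18, 16), (4, 20, 16), (4, 31, 16), (40, 18, 16), (40, 20, 16), (40, 31, 16)}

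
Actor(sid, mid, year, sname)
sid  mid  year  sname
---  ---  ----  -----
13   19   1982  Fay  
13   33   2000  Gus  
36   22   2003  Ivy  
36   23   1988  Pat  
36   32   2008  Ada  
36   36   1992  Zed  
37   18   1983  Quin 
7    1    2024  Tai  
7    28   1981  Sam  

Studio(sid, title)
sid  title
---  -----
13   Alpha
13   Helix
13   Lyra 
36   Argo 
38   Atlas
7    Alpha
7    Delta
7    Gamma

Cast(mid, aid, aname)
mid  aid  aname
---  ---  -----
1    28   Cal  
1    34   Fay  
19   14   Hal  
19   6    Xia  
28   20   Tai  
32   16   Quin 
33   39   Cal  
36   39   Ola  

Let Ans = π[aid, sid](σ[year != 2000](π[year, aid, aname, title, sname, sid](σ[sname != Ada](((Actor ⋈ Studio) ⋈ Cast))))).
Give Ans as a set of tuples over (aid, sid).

Natural join on sid: {(13, 19, 1982, Fay, Alpha), (13, 19, 1982, Fay, Helix), (13, 19, 1982, Fay, Lyra), (13, 33, 2000, Gus, Alpha), (13, 33, 2000, Gus, Helix), (13, 33, 2000, Gus, Lyra), (36, 22, 2003, Ivy, Argo), (36, 23, 1988, Pat, Argo), (36, 32, 2008, Ada, Argo), (36, 36, 1992, Zed, Argo), (7, 1, 2024, Tai, Alpha), (7, 1, 2024, Tai, Delta), (7, 1, 2024, Tai, Gamma), (7, 28, 1981, Sam, Alpha), (7, 28, 1981, Sam, Delta), (7, 28, 1981, Sam, Gamma)}
Natural join on mid: {(13, 19, 1982, Fay, Alpha, 14, Hal), (13, 19, 1982, Fay, Alpha, 6, Xia), (13, 19, 1982, Fay, Helix, 14, Hal), (13, 19, 1982, Fay, Helix, 6, Xia), (13, 19, 1982, Fay, Lyra, 14, Hal), (13, 19, 1982, Fay, Lyra, 6, Xia), (13, 33, 2000, Gus, Alpha, 39, Cal), (13, 33, 2000, Gus, Helix, 39, Cal), (13, 33, 2000, Gus, Lyra, 39, Cal), (36, 32, 2008, Ada, Argo, 16, Quin), (36, 36, 1992, Zed, Argo, 39, Ola), (7, 1, 2024, Tai, Alpha, 28, Cal), (7, 1, 2024, Tai, Alpha, 34, Fay), (7, 1, 2024, Tai, Delta, 28, Cal), (7, 1, 2024, Tai, Delta, 34, Fay), (7, 1, 2024, Tai, Gamma, 28, Cal), (7, 1, 2024, Tai, Gamma, 34, Fay), (7, 28, 1981, Sam, Alpha, 20, Tai), (7, 28, 1981, Sam, Delta, 20, Tai), (7, 28, 1981, Sam, Gamma, 20, Tai)}
Filtering on sname != Ada leaves {(13, 19, 1982, Fay, Alpha, 14, Hal), (13, 19, 1982, Fay, Alpha, 6, Xia), (13, 19, 1982, Fay, Helix, 14, Hal), (13, 19, 1982, Fay, Helix, 6, Xia), (13, 19, 1982, Fay, Lyra, 14, Hal), (13, 19, 1982, Fay, Lyra, 6, Xia), (13, 33, 2000, Gus, Alpha, 39, Cal), (13, 33, 2000, Gus, Helix, 39, Cal), (13, 33, 2000, Gus, Lyra, 39, Cal), (36, 36, 1992, Zed, Argo, 39, Ola), (7, 1, 2024, Tai, Alpha, 28, Cal), (7, 1, 2024, Tai, Alpha, 34, Fay), (7, 1, 2024, Tai, Delta, 28, Cal), (7, 1, 2024, Tai, Delta, 34, Fay), (7, 1, 2024, Tai, Gamma, 28, Cal), (7, 1, 2024, Tai, Gamma, 34, Fay), (7, 28, 1981, Sam, Alpha, 20, Tai), (7, 28, 1981, Sam, Delta, 20, Tai), (7, 28, 1981, Sam, Gamma, 20, Tai)}.
π_{year, aid, aname, title, sname, sid} gives {(1981, 20, Tai, Alpha, Sam, 7), (1981, 20, Tai, Delta, Sam, 7), (1981, 20, Tai, Gamma, Sam, 7), (1982, 14, Hal, Alpha, Fay, 13), (1982, 14, Hal, Helix, Fay, 13), (1982, 14, Hal, Lyra, Fay, 13), (1982, 6, Xia, Alpha, Fay, 13), (1982, 6, Xia, Helix, Fay, 13), (1982, 6, Xia, Lyra, Fay, 13), (1992, 39, Ola, Argo, Zed, 36), (2000, 39, Cal, Alpha, Gus, 13), (2000, 39, Cal, Helix, Gus, 13), (2000, 39, Cal, Lyra, Gus, 13), (2024, 28, Cal, Alpha, Tai, 7), (2024, 28, Cal, Delta, Tai, 7), (2024, 28, Cal, Gamma, Tai, 7), (2024, 34, Fay, Alpha, Tai, 7), (2024, 34, Fay, Delta, Tai, 7), (2024, 34, Fay, Gamma, Tai, 7)}.
Filtering on year != 2000 leaves {(1981, 20, Tai, Alpha, Sam, 7), (1981, 20, Tai, Delta, Sam, 7), (1981, 20, Tai, Gamma, Sam, 7), (1982, 14, Hal, Alpha, Fay, 13), (1982, 14, Hal, Helix, Fay, 13), (1982, 14, Hal, Lyra, Fay, 13), (1982, 6, Xia, Alpha, Fay, 13), (1982, 6, Xia, Helix, Fay, 13), (1982, 6, Xia, Lyra, Fay, 13), (1992, 39, Ola, Argo, Zed, 36), (2024, 28, Cal, Alpha, Tai, 7), (2024, 28, Cal, Delta, Tai, 7), (2024, 28, Cal, Gamma, Tai, 7), (2024, 34, Fay, Alpha, Tai, 7), (2024, 34, Fay, Delta, Tai, 7), (2024, 34, Fay, Gamma, Tai, 7)}.
π_{aid, sid} gives {(14, 13), (20, 7), (28, 7), (34, 7), (39, 36), (6, 13)} (10 duplicate(s) eliminated).

{(14, 13), (20, 7), (28, 7), (34, 7), (39, 36), (6, 13)}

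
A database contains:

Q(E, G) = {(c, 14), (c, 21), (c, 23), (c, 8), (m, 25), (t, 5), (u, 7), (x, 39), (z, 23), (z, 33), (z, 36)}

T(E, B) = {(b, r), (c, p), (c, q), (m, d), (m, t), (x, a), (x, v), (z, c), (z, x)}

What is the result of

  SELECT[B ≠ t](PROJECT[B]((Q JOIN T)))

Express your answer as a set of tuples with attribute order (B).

{a, c, d, p, q, v, x}

Q ⋈ T (natural join on E): {(c, 14, p), (c, 14, q), (c, 21, p), (c, 21, q), (c, 23, p), (c, 23, q), (c, 8, p), (c, 8, q), (m, 25, d), (m, 25, t), (x, 39, a), (x, 39, v), (z, 23, c), (z, 23, x), (z, 33, c), (z, 33, x), (z, 36, c), (z, 36, x)}
Projecting to B (10 duplicate(s) eliminated): {a, c, d, p, q, t, v, x}
σ[B ≠ t]: keep tuples satisfying B ≠ t → {a, c, d, p, q, v, x}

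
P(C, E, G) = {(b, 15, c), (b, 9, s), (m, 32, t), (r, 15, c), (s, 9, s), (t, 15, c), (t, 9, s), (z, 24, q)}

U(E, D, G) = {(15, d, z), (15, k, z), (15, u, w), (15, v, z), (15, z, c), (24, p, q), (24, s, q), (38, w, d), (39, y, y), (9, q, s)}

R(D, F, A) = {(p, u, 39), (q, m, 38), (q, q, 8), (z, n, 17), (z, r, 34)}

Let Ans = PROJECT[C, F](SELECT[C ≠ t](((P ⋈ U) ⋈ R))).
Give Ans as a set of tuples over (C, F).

{(b, m), (b, n), (b, q), (b, r), (r, n), (r, r), (s, m), (s, q), (z, u)}

Natural join on E, G: {(b, 15, c, z), (b, 9, s, q), (r, 15, c, z), (s, 9, s, q), (t, 15, c, z), (t, 9, s, q), (z, 24, q, p), (z, 24, q, s)}
Natural join on D: {(b, 15, c, z, n, 17), (b, 15, c, z, r, 34), (b, 9, s, q, m, 38), (b, 9, s, q, q, 8), (r, 15, c, z, n, 17), (r, 15, c, z, r, 34), (s, 9, s, q, m, 38), (s, 9, s, q, q, 8), (t, 15, c, z, n, 17), (t, 15, c, z, r, 34), (t, 9, s, q, m, 38), (t, 9, s, q, q, 8), (z, 24, q, p, u, 39)}
σ[C ≠ t]: keep tuples satisfying C ≠ t → {(b, 15, c, z, n, 17), (b, 15, c, z, r, 34), (b, 9, s, q, m, 38), (b, 9, s, q, q, 8), (r, 15, c, z, n, 17), (r, 15, c, z, r, 34), (s, 9, s, q, m, 38), (s, 9, s, q, q, 8), (z, 24, q, p, u, 39)}
Projecting to C, F: {(b, m), (b, n), (b, q), (b, r), (r, n), (r, r), (s, m), (s, q), (z, u)}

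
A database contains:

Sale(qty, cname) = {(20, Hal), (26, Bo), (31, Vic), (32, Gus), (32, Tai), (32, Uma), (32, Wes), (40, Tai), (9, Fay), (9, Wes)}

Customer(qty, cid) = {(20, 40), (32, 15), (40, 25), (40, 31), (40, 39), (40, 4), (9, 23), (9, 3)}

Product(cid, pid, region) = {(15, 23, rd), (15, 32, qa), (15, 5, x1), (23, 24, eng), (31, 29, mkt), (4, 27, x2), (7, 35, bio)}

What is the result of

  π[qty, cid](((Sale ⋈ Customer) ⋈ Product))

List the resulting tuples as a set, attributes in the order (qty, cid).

{(32, 15), (40, 31), (40, 4), (9, 23)}

Natural join on qty: {(20, Hal, 40), (32, Gus, 15), (32, Tai, 15), (32, Uma, 15), (32, Wes, 15), (40, Tai, 25), (40, Tai, 31), (40, Tai, 39), (40, Tai, 4), (9, Fay, 23), (9, Fay, 3), (9, Wes, 23), (9, Wes, 3)}
Natural join on cid: {(32, Gus, 15, 23, rd), (32, Gus, 15, 32, qa), (32, Gus, 15, 5, x1), (32, Tai, 15, 23, rd), (32, Tai, 15, 32, qa), (32, Tai, 15, 5, x1), (32, Uma, 15, 23, rd), (32, Uma, 15, 32, qa), (32, Uma, 15, 5, x1), (32, Wes, 15, 23, rd), (32, Wes, 15, 32, qa), (32, Wes, 15, 5, x1), (40, Tai, 31, 29, mkt), (40, Tai, 4, 27, x2), (9, Fay, 23, 24, eng), (9, Wes, 23, 24, eng)}
Keep only column(s) qty, cid (12 duplicate(s) eliminated): {(32, 15), (40, 31), (40, 4), (9, 23)}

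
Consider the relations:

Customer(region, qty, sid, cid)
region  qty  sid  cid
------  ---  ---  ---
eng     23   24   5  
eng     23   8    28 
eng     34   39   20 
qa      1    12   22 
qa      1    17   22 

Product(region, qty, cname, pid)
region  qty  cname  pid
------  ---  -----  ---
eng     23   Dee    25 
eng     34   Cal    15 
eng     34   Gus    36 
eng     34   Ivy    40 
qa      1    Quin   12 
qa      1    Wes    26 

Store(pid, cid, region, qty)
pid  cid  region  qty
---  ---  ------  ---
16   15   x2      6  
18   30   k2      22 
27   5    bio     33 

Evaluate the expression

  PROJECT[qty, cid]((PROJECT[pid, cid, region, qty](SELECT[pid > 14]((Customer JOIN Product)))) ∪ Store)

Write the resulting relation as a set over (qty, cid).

{(1, 22), (22, 30), (23, 28), (23, 5), (33, 5), (34, 20), (6, 15)}

Natural join on region, qty: {(eng, 23, 24, 5, Dee, 25), (eng, 23, 8, 28, Dee, 25), (eng, 34, 39, 20, Cal, 15), (eng, 34, 39, 20, Gus, 36), (eng, 34, 39, 20, Ivy, 40), (qa, 1, 12, 22, Quin, 12), (qa, 1, 12, 22, Wes, 26), (qa, 1, 17, 22, Quin, 12), (qa, 1, 17, 22, Wes, 26)}
Selection pid > 14: {(eng, 23, 24, 5, Dee, 25), (eng, 23, 8, 28, Dee, 25), (eng, 34, 39, 20, Cal, 15), (eng, 34, 39, 20, Gus, 36), (eng, 34, 39, 20, Ivy, 40), (qa, 1, 12, 22, Wes, 26), (qa, 1, 17, 22, Wes, 26)}
π_{pid, cid, region, qty} gives {(15, 20, eng, 34), (25, 28, eng, 23), (25, 5, eng, 23), (26, 22, qa, 1), (36, 20, eng, 34), (40, 20, eng, 34)} (1 duplicate(s) eliminated).
Taking the union: {(15, 20, eng, 34), (16, 15, x2, 6), (18, 30, k2, 22), (25, 28, eng, 23), (25, 5, eng, 23), (26, 22, qa, 1), (27, 5, bio, 33), (36, 20, eng, 34), (40, 20, eng, 34)}
π_{qty, cid} gives {(1, 22), (22, 30), (23, 28), (23, 5), (33, 5), (34, 20), (6, 15)} (2 duplicate(s) eliminated).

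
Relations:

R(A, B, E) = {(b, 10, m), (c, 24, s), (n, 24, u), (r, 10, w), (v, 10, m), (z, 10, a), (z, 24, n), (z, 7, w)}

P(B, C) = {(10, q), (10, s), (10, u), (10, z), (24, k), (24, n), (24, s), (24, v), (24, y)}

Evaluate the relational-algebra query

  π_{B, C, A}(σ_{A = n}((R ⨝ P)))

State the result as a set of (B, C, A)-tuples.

Joining R and P on B yields {(b, 10, m, q), (b, 10, m, s), (b, 10, m, u), (b, 10, m, z), (c, 24, s, k), (c, 24, s, n), (c, 24, s, s), (c, 24, s, v), (c, 24, s, y), (n, 24, u, k), (n, 24, u, n), (n, 24, u, s), (n, 24, u, v), (n, 24, u, y), (r, 10, w, q), (r, 10, w, s), (r, 10, w, u), (r, 10, w, z), (v, 10, m, q), (v, 10, m, s), (v, 10, m, u), (v, 10, m, z), (z, 10, a, q), (z, 10, a, s), (z, 10, a, u), (z, 10, a, z), (z, 24, n, k), (z, 24, n, n), (z, 24, n, s), (z, 24, n, v), (z, 24, n, y)}.
Selection A = n: {(n, 24, u, k), (n, 24, u, n), (n, 24, u, s), (n, 24, u, v), (n, 24, u, y)}
π[B, C, A]: project onto (B, C, A) → {(24, k, n), (24, n, n), (24, s, n), (24, v, n), (24, y, n)}

{(24, k, n), (24, n, n), (24, s, n), (24, v, n), (24, y, n)}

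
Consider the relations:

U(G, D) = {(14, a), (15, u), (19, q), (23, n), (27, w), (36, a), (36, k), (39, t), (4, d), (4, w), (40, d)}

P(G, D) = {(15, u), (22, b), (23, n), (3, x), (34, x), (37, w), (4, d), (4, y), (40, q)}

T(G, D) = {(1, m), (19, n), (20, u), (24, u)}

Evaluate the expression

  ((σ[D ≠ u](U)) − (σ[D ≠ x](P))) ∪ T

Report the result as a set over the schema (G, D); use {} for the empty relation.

Selection D ≠ u: {(14, a), (19, q), (23, n), (27, w), (36, a), (36, k), (39, t), (4, d), (4, w), (40, d)}
Selection D ≠ x: {(15, u), (22, b), (23, n), (37, w), (4, d), (4, y), (40, q)}
Difference: {(14, a), (19, q), (23, n), (27, w), (36, a), (36, k), (39, t), (4, d), (4, w), (40, d)} with {(15, u), (22, b), (23, n), (37, w), (4, d), (4, y), (40, q)} → {(14, a), (19, q), (27, w), (36, a), (36, k), (39, t), (4, w), (40, d)}
Union: {(14, a), (19, q), (27, w), (36, a), (36, k), (39, t), (4, w), (40, d)} with {(1, m), (19, n), (20, u), (24, u)} → {(1, m), (14, a), (19, n), (19, q), (20, u), (24, u), (27, w), (36, a), (36, k), (39, t), (4, w), (40, d)}

{(1, m), (14, a), (19, n), (19, q), (20, u), (24, u), (27, w), (36, a), (36, k), (39, t), (4, w), (40, d)}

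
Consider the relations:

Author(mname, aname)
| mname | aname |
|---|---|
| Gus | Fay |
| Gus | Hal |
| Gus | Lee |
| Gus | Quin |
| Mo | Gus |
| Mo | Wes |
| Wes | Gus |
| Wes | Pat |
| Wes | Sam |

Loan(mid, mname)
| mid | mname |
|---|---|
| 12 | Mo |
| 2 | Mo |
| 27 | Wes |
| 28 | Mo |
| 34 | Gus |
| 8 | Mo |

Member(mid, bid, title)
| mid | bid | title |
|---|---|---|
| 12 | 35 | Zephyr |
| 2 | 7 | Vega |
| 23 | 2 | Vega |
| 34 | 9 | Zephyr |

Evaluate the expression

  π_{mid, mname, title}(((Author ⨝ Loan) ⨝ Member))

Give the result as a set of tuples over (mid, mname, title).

{(12, Mo, Zephyr), (2, Mo, Vega), (34, Gus, Zephyr)}

Natural join on mname: {(Gus, Fay, 34), (Gus, Hal, 34), (Gus, Lee, 34), (Gus, Quin, 34), (Mo, Gus, 12), (Mo, Gus, 2), (Mo, Gus, 28), (Mo, Gus, 8), (Mo, Wes, 12), (Mo, Wes, 2), (Mo, Wes, 28), (Mo, Wes, 8), (Wes, Gus, 27), (Wes, Pat, 27), (Wes, Sam, 27)}
Natural join on mid: {(Gus, Fay, 34, 9, Zephyr), (Gus, Hal, 34, 9, Zephyr), (Gus, Lee, 34, 9, Zephyr), (Gus, Quin, 34, 9, Zephyr), (Mo, Gus, 12, 35, Zephyr), (Mo, Gus, 2, 7, Vega), (Mo, Wes, 12, 35, Zephyr), (Mo, Wes, 2, 7, Vega)}
Keep only column(s) mid, mname, title (5 duplicate(s) eliminated): {(12, Mo, Zephyr), (2, Mo, Vega), (34, Gus, Zephyr)}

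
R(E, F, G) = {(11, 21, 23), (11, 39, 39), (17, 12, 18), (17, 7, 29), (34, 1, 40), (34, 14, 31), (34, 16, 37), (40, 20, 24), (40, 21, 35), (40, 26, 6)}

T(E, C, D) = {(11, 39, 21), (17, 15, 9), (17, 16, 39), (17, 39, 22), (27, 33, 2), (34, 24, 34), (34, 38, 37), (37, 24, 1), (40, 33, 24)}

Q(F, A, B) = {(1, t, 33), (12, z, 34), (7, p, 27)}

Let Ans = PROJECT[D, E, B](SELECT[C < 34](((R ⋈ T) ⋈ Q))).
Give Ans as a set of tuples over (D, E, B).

{(34, 34, 33), (39, 17, 27), (39, 17, 34), (9, 17, 27), (9, 17, 34)}

Joining R and T on E yields {(11, 21, 23, 39, 21), (11, 39, 39, 39, 21), (17, 12, 18, 15, 9), (17, 12, 18, 16, 39), (17, 12, 18, 39, 22), (17, 7, 29, 15, 9), (17, 7, 29, 16, 39), (17, 7, 29, 39, 22), (34, 1, 40, 24, 34), (34, 1, 40, 38, 37), (34, 14, 31, 24, 34), (34, 14, 31, 38, 37), (34, 16, 37, 24, 34), (34, 16, 37, 38, 37), (40, 20, 24, 33, 24), (40, 21, 35, 33, 24), (40, 26, 6, 33, 24)}.
Joining (R ⋈ T) and Q on F yields {(17, 12, 18, 15, 9, z, 34), (17, 12, 18, 16, 39, z, 34), (17, 12, 18, 39, 22, z, 34), (17, 7, 29, 15, 9, p, 27), (17, 7, 29, 16, 39, p, 27), (17, 7, 29, 39, 22, p, 27), (34, 1, 40, 24, 34, t, 33), (34, 1, 40, 38, 37, t, 33)}.
Selection C < 34: {(17, 12, 18, 15, 9, z, 34), (17, 12, 18, 16, 39, z, 34), (17, 7, 29, 15, 9, p, 27), (17, 7, 29, 16, 39, p, 27), (34, 1, 40, 24, 34, t, 33)}
π_{D, E, B} gives {(34, 34, 33), (39, 17, 27), (39, 17, 34), (9, 17, 27), (9, 17, 34)}.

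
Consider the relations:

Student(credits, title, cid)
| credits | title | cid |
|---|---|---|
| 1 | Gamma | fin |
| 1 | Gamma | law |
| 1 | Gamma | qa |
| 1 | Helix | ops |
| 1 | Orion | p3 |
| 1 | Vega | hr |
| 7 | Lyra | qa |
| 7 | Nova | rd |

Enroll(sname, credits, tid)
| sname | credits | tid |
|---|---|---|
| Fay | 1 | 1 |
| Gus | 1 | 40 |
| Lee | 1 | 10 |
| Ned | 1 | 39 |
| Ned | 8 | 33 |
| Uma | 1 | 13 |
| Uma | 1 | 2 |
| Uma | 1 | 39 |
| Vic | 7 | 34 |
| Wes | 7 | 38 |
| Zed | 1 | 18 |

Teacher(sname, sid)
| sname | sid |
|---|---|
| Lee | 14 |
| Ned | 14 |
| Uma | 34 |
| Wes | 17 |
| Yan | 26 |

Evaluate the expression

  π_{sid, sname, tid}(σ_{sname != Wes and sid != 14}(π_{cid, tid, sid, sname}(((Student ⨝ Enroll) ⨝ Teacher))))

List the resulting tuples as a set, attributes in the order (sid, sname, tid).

{(34, Uma, 13), (34, Uma, 2), (34, Uma, 39)}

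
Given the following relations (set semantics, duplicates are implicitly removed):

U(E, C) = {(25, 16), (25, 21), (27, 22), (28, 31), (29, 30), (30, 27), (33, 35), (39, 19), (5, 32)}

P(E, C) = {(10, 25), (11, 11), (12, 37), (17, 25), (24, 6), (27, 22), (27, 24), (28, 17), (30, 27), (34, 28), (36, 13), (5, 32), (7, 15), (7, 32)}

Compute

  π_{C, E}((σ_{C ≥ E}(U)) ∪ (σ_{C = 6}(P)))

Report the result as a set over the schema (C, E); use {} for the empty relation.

{(30, 29), (31, 28), (32, 5), (35, 33), (6, 24)}

Selection C ≥ E: {(28, 31), (29, 30), (33, 35), (5, 32)}
Selection C = 6: {(24, 6)}
Set union of the two operands is {(24, 6), (28, 31), (29, 30), (33, 35), (5, 32)}.
Projecting to C, E: {(30, 29), (31, 28), (32, 5), (35, 33), (6, 24)}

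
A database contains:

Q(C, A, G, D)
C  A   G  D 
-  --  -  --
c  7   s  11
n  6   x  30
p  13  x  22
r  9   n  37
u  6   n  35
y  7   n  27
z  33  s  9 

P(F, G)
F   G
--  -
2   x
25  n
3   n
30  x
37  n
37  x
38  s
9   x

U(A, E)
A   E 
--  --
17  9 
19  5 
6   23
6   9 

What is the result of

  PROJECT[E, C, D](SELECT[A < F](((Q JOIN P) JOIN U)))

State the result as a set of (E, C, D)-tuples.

{(23, n, 30), (23, u, 35), (9, n, 30), (9, u, 35)}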